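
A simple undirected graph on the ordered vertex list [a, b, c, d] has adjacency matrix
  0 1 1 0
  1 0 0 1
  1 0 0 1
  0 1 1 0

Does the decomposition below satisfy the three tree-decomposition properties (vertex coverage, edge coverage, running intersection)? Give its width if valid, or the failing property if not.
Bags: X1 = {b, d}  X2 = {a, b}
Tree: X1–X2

No — vertex c appears in no bag.

A tree decomposition must satisfy three properties: every vertex lies in some bag; for every edge, both endpoints lie together in some bag; and for every vertex, the bags containing it form a connected subtree. Here vertex c appears in no bag, so the decomposition is invalid.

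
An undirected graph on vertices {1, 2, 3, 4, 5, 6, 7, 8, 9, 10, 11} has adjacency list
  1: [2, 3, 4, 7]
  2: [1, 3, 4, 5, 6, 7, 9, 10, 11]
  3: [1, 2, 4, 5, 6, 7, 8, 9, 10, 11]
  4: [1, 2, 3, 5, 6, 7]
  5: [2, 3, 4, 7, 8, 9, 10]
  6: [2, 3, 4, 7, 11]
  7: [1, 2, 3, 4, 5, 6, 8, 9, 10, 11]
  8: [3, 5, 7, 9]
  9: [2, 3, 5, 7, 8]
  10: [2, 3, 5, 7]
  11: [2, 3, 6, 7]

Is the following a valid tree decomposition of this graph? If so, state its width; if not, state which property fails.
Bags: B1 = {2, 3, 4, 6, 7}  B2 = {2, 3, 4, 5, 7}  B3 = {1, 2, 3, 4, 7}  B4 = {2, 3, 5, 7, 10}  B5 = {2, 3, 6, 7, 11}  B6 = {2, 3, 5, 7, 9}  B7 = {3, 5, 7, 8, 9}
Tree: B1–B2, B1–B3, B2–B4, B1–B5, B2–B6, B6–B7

Every vertex of G appears in some bag (union = {1, 2, 3, 4, 5, 6, 7, 8, 9, 10, 11}); every edge is covered by a bag; and for each vertex v the set of bags containing v is connected in the bag tree. The decomposition is therefore valid. The largest bag has 5 vertices, so the width is 4.

Yes; width 4.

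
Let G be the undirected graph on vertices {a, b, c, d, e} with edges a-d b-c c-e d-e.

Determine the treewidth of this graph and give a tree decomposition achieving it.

Treewidth 1.
One such decomposition:
Bags: B1 = {a, d}  B2 = {d, e}  B3 = {c, e}  B4 = {b, c}
Tree: B1–B2, B2–B3, B3–B4

The largest bag has 2 vertices, giving width 1; this decomposition certifies tw(G) ≤ 1. Any graph with an edge has treewidth ≥ 1, and G has the edge a–d. Combining the bounds, tw(G) = 1.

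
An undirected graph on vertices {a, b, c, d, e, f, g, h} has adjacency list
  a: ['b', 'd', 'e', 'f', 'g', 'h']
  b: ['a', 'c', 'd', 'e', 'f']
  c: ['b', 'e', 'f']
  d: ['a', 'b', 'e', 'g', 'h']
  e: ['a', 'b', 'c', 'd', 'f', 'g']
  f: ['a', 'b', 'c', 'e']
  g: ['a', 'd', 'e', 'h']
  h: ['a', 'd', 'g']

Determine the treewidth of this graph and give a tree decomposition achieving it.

Treewidth 3.
Bags: B1 = {a, b, e, f}  B2 = {a, b, d, e}  B3 = {a, d, e, g}  B4 = {a, d, g, h}  B5 = {b, c, e, f}
Tree: B1–B2, B2–B3, B3–B4, B1–B5

Every bag has size at most 4, so the width is 4 − 1 = 3 and tw(G) ≤ 3. For the lower bound, the 4 vertices {b, c, e, f} are pairwise adjacent, and any tree decomposition puts a clique entirely inside one bag — forcing width ≥ 3. Hence tw(G) = 3 exactly.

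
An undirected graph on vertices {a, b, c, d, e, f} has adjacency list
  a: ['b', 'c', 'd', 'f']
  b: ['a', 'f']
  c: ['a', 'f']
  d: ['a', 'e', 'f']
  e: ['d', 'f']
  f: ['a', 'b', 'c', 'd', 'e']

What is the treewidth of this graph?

2

A width-2 tree decomposition is:
Bags: B1 = {a, d, f}  B2 = {a, b, f}  B3 = {d, e, f}  B4 = {a, c, f}
Tree: B1–B2, B1–B3, B2–B4
Every bag has size at most 3, so the width is 3 − 1 = 2 and tw(G) ≤ 2. Conversely, {d, e, f} is a clique of size 3, and the vertices of any clique must share a bag in every tree decomposition; so some bag has ≥ 3 vertices and tw(G) ≥ 2. Combining the bounds, tw(G) = 2.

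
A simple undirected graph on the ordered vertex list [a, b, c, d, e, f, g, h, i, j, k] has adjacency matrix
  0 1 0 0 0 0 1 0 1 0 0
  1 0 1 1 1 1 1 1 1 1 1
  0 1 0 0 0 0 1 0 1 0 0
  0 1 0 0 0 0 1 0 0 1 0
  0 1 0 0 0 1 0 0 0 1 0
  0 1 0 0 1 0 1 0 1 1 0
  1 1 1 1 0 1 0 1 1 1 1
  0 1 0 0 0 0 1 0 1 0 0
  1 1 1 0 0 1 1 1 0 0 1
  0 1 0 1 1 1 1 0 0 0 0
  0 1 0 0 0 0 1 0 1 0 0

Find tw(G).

3

A width-3 tree decomposition is:
Bags: B1 = {b, c, g, i}  B2 = {a, b, g, i}  B3 = {b, g, h, i}  B4 = {b, f, g, i}  B5 = {b, f, g, j}  B6 = {b, g, i, k}  B7 = {b, d, g, j}  B8 = {b, e, f, j}
Tree: B1–B2, B1–B3, B1–B4, B4–B5, B2–B6, B5–B7, B5–B8
Every bag has size at most 4, so the width is 4 − 1 = 3 and tw(G) ≤ 3. For the lower bound, the 4 vertices {b, d, g, j} are pairwise adjacent, and any tree decomposition puts a clique entirely inside one bag — forcing width ≥ 3. Therefore the treewidth is 3.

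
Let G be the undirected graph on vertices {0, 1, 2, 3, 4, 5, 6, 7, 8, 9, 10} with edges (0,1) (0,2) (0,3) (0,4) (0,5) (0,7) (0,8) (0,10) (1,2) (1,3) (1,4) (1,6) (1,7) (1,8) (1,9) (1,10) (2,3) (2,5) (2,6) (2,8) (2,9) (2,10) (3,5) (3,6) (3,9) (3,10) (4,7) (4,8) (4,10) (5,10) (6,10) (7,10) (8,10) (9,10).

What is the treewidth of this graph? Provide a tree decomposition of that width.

Treewidth 4.
Bags: B1 = {0, 1, 2, 3, 10}  B2 = {0, 1, 2, 8, 10}  B3 = {0, 2, 3, 5, 10}  B4 = {0, 1, 4, 8, 10}  B5 = {0, 1, 4, 7, 10}  B6 = {1, 2, 3, 9, 10}  B7 = {1, 2, 3, 6, 10}
Tree: B1–B2, B1–B3, B2–B4, B4–B5, B1–B6, B1–B7

Every bag has size at most 5, so the width is 5 − 1 = 4 and tw(G) ≤ 4. For the lower bound, the 5 vertices {0, 1, 2, 8, 10} are pairwise adjacent, and any tree decomposition puts a clique entirely inside one bag — forcing width ≥ 4. Combining the bounds, tw(G) = 4.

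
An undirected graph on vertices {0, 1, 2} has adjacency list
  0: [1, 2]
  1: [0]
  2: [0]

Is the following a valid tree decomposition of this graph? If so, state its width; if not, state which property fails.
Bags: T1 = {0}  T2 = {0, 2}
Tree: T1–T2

A tree decomposition must satisfy three properties: every vertex lies in some bag; for every edge, both endpoints lie together in some bag; and for every vertex, the bags containing it form a connected subtree. Here vertex 1 appears in no bag, so the decomposition is invalid.

No — vertex 1 appears in no bag.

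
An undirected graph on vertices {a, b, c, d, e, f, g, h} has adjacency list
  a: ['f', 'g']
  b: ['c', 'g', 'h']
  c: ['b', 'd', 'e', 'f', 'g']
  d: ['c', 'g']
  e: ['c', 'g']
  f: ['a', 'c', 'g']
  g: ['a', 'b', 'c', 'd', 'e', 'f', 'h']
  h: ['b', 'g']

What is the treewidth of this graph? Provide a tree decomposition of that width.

The largest bag has 3 vertices, giving width 2; this decomposition certifies tw(G) ≤ 2. For the lower bound, the 3 vertices {b, g, h} are pairwise adjacent, and any tree decomposition puts a clique entirely inside one bag — forcing width ≥ 2. Therefore the treewidth is 2.

Treewidth 2.
Bags: B1 = {c, d, g}  B2 = {c, f, g}  B3 = {c, e, g}  B4 = {b, c, g}  B5 = {b, g, h}  B6 = {a, f, g}
Tree: B1–B2, B2–B3, B1–B4, B4–B5, B2–B6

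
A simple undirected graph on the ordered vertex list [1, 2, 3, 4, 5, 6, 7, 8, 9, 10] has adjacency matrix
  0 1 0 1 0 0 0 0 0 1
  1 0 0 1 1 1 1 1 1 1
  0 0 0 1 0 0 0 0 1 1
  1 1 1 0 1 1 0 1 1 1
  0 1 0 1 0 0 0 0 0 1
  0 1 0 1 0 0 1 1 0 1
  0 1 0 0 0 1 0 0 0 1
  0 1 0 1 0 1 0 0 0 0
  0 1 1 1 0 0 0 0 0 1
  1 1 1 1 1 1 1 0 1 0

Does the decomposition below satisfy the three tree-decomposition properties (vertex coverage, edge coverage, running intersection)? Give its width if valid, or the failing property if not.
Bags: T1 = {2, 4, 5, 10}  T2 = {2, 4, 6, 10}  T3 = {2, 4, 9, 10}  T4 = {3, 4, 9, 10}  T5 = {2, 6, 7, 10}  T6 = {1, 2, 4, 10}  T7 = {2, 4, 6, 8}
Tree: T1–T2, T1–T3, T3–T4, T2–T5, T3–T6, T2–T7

Checking the three conditions: (i) the bags cover all of {1, 2, 3, 4, 5, 6, 7, 8, 9, 10}; (ii) for each edge, some bag contains both endpoints; (iii) the bags containing any fixed vertex form a subtree. All hold, so the decomposition is valid with width 4 − 1 = 3.

Yes; width 3.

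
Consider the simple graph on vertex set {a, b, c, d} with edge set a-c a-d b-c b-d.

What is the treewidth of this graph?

A width-2 tree decomposition is:
Bags: B1 = {a, b, c}  B2 = {a, b, d}
Tree: B1–B2
The largest bag has 3 vertices, giving width 2; this decomposition certifies tw(G) ≤ 2. Since b–c–a–d–b is a cycle in G, G is not acyclic. Forests are exactly the graphs of treewidth ≤ 1, so tw(G) ≥ 2. Therefore the treewidth is 2.

2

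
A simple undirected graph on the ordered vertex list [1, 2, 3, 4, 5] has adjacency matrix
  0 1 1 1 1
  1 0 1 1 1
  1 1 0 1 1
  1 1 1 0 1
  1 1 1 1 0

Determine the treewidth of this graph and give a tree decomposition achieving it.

Treewidth 4.
Bags: B1 = {1, 2, 3, 4, 5}
Tree: (single bag)

With just one bag of size 5, the width is 5 − 1 = 4, so tw(G) ≤ 4. On the other hand G contains the 5-clique {1, 2, 3, 4, 5}. A clique must lie in a single bag of any decomposition, so no decomposition can have width below 4. Hence tw(G) = 4 exactly.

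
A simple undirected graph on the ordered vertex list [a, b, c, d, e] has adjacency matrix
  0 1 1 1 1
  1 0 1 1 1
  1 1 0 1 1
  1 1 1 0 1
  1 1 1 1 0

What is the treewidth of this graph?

4

A width-4 tree decomposition is:
Bags: B1 = {a, b, c, d, e}
Tree: (single bag)
With just one bag of size 5, the width is 5 − 1 = 4, so tw(G) ≤ 4. For the lower bound, the 5 vertices {a, b, c, d, e} are pairwise adjacent, and any tree decomposition puts a clique entirely inside one bag — forcing width ≥ 4. Therefore the treewidth is 4.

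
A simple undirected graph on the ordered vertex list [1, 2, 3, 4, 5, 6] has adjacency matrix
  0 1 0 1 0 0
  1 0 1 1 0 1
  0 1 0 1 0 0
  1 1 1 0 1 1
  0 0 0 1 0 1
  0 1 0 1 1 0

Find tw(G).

2

A width-2 tree decomposition is:
Bags: B1 = {2, 4, 6}  B2 = {1, 2, 4}  B3 = {4, 5, 6}  B4 = {2, 3, 4}
Tree: B1–B2, B1–B3, B1–B4
Every bag has size at most 3, so the width is 3 − 1 = 2 and tw(G) ≤ 2. Conversely, {1, 2, 4} is a clique of size 3, and the vertices of any clique must share a bag in every tree decomposition; so some bag has ≥ 3 vertices and tw(G) ≥ 2. Therefore the treewidth is 2.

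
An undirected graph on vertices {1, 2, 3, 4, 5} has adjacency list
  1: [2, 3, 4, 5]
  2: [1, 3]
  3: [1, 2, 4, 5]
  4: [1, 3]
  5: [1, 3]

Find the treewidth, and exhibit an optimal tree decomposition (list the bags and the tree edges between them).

Each bag holds 3 vertices, so the decomposition has width 2, which upper-bounds the treewidth. Conversely, {1, 2, 3} is a clique of size 3, and the vertices of any clique must share a bag in every tree decomposition; so some bag has ≥ 3 vertices and tw(G) ≥ 2. Combining the bounds, tw(G) = 2.

Treewidth 2.
Bags: B1 = {1, 3, 4}  B2 = {1, 2, 3}  B3 = {1, 3, 5}
Tree: B1–B2, B2–B3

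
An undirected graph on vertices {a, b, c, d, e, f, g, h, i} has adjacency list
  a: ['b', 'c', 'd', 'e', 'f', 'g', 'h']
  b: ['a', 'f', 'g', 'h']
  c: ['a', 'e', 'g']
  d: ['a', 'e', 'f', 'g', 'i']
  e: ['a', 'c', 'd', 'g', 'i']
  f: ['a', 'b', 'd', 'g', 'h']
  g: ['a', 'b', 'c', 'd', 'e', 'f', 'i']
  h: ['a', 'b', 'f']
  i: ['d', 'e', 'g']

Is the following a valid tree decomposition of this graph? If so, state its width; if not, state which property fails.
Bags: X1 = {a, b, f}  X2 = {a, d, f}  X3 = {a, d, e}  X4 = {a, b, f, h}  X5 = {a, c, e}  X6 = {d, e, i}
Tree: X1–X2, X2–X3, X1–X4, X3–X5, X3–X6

A tree decomposition must satisfy three properties: every vertex lies in some bag; for every edge, both endpoints lie together in some bag; and for every vertex, the bags containing it form a connected subtree. Here vertex g appears in no bag, so the decomposition is invalid.

No — vertex g appears in no bag.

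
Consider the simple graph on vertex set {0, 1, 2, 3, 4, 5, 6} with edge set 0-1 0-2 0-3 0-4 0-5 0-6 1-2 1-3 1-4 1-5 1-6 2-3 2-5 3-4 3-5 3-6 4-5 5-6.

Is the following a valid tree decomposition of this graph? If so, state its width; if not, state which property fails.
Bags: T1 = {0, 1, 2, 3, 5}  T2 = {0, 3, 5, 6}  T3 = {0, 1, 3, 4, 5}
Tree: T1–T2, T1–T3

A tree decomposition must satisfy three properties: every vertex lies in some bag; for every edge, both endpoints lie together in some bag; and for every vertex, the bags containing it form a connected subtree. Here edge (1,6) lies in no bag, so the decomposition is invalid.

No — edge (1,6) lies in no bag.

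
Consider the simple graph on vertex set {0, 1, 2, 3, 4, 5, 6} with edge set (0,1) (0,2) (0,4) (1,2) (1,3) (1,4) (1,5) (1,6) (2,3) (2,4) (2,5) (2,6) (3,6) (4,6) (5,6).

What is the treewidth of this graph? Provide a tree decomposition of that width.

Each bag holds 4 vertices, so the decomposition has width 3, which upper-bounds the treewidth. Conversely, {0, 1, 2, 4} is a clique of size 4, and the vertices of any clique must share a bag in every tree decomposition; so some bag has ≥ 4 vertices and tw(G) ≥ 3. Therefore the treewidth is 3.

Treewidth 3.
One such decomposition:
Bags: B1 = {1, 2, 4, 6}  B2 = {0, 1, 2, 4}  B3 = {1, 2, 5, 6}  B4 = {1, 2, 3, 6}
Tree: B1–B2, B1–B3, B1–B4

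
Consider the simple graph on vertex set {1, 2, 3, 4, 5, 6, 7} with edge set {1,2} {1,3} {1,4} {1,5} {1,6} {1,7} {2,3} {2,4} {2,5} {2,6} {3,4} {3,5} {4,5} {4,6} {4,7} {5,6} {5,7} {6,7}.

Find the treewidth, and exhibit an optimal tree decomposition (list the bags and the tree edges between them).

The largest bag has 5 vertices, giving width 4; this decomposition certifies tw(G) ≤ 4. On the other hand G contains the 5-clique {1, 2, 3, 4, 5}. A clique must lie in a single bag of any decomposition, so no decomposition can have width below 4. Combining the bounds, tw(G) = 4.

Treewidth 4.
Bags: B1 = {1, 4, 5, 6, 7}  B2 = {1, 2, 4, 5, 6}  B3 = {1, 2, 3, 4, 5}
Tree: B1–B2, B2–B3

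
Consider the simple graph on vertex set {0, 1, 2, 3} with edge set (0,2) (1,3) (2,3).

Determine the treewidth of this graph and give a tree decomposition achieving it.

Every bag has size at most 2, so the width is 2 − 1 = 1 and tw(G) ≤ 1. Since G has at least one edge (e.g. 2–3), it is not an edgeless graph, so tw(G) ≥ 1. The upper and lower bounds meet at 1, so that is the treewidth.

Treewidth 1.
One optimal decomposition is:
Bags: B1 = {2, 3}  B2 = {1, 3}  B3 = {0, 2}
Tree: B1–B2, B1–B3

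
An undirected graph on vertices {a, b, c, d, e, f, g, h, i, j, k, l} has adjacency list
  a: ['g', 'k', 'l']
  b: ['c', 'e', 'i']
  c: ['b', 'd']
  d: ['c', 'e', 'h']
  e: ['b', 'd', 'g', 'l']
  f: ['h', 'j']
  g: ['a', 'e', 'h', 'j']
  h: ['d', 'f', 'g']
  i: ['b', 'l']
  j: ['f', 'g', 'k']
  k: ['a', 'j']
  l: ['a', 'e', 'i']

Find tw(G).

A width-3 tree decomposition is:
Bags: B1 = {b, c, d, i}  B2 = {b, d, e, i}  B3 = {d, e, i, l}  B4 = {d, e, h, l}  B5 = {e, g, h, l}  B6 = {a, g, h, l}  B7 = {a, f, g, h}  B8 = {a, f, g, j}  B9 = {a, f, j, k}
Tree: B1–B2, B2–B3, B3–B4, B4–B5, B5–B6, B6–B7, B7–B8, B8–B9
Each bag holds 4 vertices, so the decomposition has width 3, which upper-bounds the treewidth. For the lower bound: the 4 vertex sets {b,c,i}, {d}, {e}, {a,g,h,l} are disjoint, each induces a connected subgraph, and every pair is joined by at least one edge of G. Contracting each set to a single vertex therefore yields K_{4} as a minor, and since treewidth is minor-monotone, tw(G) ≥ tw(K_{4}) = 3. Therefore the treewidth is 3.

3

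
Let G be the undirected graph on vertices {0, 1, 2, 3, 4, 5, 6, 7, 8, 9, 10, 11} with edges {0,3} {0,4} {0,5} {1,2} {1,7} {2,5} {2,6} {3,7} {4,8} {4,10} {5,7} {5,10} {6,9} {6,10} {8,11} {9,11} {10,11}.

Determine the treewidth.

3

A width-3 tree decomposition is:
Bags: B1 = {0, 1, 3, 7}  B2 = {0, 1, 5, 7}  B3 = {0, 1, 2, 5}  B4 = {0, 2, 4, 5}  B5 = {2, 4, 5, 10}  B6 = {2, 4, 6, 10}  B7 = {4, 6, 8, 10}  B8 = {6, 8, 10, 11}  B9 = {6, 8, 9, 11}
Tree: B1–B2, B2–B3, B3–B4, B4–B5, B5–B6, B6–B7, B7–B8, B8–B9
Every bag has size at most 4, so the width is 4 − 1 = 3 and tw(G) ≤ 3. For the lower bound: the 4 vertex sets {1,3,7}, {0}, {5}, {2,4,6,10} are disjoint, each induces a connected subgraph, and every pair is joined by at least one edge of G. Contracting each set to a single vertex therefore yields K_{4} as a minor, and since treewidth is minor-monotone, tw(G) ≥ tw(K_{4}) = 3. The upper and lower bounds meet at 3, so that is the treewidth.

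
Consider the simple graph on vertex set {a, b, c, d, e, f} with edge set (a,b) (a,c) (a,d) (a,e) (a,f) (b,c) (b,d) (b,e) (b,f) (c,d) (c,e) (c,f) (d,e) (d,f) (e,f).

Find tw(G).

A width-5 tree decomposition is:
Bags: B1 = {a, b, c, d, e, f}
Tree: (single bag)
A single bag containing all 6 vertices is trivially a valid decomposition of width 5. For the lower bound, the 6 vertices {a, b, c, d, e, f} are pairwise adjacent, and any tree decomposition puts a clique entirely inside one bag — forcing width ≥ 5. Therefore the treewidth is 5.

5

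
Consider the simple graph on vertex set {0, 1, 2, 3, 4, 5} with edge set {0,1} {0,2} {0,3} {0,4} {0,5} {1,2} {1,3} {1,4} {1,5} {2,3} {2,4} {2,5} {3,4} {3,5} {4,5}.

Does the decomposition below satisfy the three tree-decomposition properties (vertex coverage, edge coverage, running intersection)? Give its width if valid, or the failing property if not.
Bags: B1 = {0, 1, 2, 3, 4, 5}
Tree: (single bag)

Yes; width 5.

Vertex coverage: the bags together contain {0, 1, 2, 3, 4, 5}, the full vertex set. Edge coverage: each edge of G has both endpoints in at least one bag. Running intersection: for every vertex, the bags containing it form a connected subtree. All three properties hold, so this is a valid tree decomposition of width max|bag| − 1 = 5, and hence tw(G) ≤ 5.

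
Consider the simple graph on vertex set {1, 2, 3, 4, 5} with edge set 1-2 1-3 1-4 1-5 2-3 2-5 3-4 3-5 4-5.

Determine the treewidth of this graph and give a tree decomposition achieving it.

Treewidth 3.
Bags: B1 = {1, 3, 4, 5}  B2 = {1, 2, 3, 5}
Tree: B1–B2

Each bag holds 4 vertices, so the decomposition has width 3, which upper-bounds the treewidth. On the other hand G contains the 4-clique {1, 2, 3, 5}. A clique must lie in a single bag of any decomposition, so no decomposition can have width below 3. Hence tw(G) = 3 exactly.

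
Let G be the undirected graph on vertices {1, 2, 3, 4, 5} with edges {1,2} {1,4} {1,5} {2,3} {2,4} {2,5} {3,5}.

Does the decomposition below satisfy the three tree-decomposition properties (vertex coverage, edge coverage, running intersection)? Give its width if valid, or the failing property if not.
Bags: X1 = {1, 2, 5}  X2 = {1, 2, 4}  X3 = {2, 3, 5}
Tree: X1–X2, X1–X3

Every vertex of G appears in some bag (union = {1, 2, 3, 4, 5}); every edge is covered by a bag; and for each vertex v the set of bags containing v is connected in the bag tree. The decomposition is therefore valid. The largest bag has 3 vertices, so the width is 2.

Yes; width 2.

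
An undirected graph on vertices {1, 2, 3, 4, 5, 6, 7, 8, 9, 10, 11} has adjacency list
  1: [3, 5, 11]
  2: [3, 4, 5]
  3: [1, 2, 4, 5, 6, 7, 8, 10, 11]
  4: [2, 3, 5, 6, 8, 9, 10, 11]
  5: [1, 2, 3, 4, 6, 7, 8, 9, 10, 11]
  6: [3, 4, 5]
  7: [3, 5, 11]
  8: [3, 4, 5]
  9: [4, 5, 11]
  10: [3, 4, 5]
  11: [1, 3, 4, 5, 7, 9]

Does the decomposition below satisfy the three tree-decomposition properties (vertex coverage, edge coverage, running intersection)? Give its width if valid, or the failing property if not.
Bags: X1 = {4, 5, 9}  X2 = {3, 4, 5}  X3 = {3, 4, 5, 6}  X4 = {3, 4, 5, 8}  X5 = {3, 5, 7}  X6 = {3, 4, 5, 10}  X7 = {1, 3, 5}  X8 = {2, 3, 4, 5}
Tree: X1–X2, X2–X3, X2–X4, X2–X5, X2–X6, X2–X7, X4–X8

No — vertex 11 appears in no bag.

A tree decomposition must satisfy three properties: every vertex lies in some bag; for every edge, both endpoints lie together in some bag; and for every vertex, the bags containing it form a connected subtree. Here vertex 11 appears in no bag, so the decomposition is invalid.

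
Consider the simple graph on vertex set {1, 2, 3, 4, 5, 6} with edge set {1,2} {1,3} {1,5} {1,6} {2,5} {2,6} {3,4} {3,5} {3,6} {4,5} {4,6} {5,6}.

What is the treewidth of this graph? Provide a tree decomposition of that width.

Every bag has size at most 4, so the width is 4 − 1 = 3 and tw(G) ≤ 3. On the other hand G contains the 4-clique {1, 2, 5, 6}. A clique must lie in a single bag of any decomposition, so no decomposition can have width below 3. Hence tw(G) = 3 exactly.

Treewidth 3.
One optimal decomposition is:
Bags: B1 = {3, 4, 5, 6}  B2 = {1, 3, 5, 6}  B3 = {1, 2, 5, 6}
Tree: B1–B2, B2–B3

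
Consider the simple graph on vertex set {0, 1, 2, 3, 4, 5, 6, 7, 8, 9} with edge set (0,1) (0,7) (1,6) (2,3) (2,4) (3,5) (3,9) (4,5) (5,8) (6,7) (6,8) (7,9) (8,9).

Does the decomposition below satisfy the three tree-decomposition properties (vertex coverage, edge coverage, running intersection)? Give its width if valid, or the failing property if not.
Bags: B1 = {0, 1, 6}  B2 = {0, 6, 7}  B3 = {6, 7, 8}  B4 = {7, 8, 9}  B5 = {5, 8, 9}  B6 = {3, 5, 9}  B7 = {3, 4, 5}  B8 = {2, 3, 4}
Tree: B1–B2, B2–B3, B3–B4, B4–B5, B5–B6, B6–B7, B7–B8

Yes; width 2.

Checking the three conditions: (i) the bags cover all of {0, 1, 2, 3, 4, 5, 6, 7, 8, 9}; (ii) for each edge, some bag contains both endpoints; (iii) the bags containing any fixed vertex form a subtree. All hold, so the decomposition is valid with width 3 − 1 = 2.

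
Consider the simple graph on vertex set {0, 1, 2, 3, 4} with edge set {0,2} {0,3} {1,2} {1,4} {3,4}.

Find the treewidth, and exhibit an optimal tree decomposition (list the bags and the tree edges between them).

Treewidth 2.
One such decomposition:
Bags: B1 = {0, 1, 2}  B2 = {0, 1, 4}  B3 = {0, 3, 4}
Tree: B1–B2, B2–B3

Each bag holds 3 vertices, so the decomposition has width 2, which upper-bounds the treewidth. Since 0–2–1–4–3–0 is a cycle in G, G is not acyclic. Forests are exactly the graphs of treewidth ≤ 1, so tw(G) ≥ 2. The upper and lower bounds meet at 2, so that is the treewidth.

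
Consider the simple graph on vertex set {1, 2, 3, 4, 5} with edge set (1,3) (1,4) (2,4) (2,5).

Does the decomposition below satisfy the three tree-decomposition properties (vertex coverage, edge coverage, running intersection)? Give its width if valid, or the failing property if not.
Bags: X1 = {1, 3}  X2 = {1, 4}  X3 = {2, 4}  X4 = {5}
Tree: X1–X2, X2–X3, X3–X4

No — edge (2,5) lies in no bag.

A tree decomposition must satisfy three properties: every vertex lies in some bag; for every edge, both endpoints lie together in some bag; and for every vertex, the bags containing it form a connected subtree. Here edge (2,5) lies in no bag, so the decomposition is invalid.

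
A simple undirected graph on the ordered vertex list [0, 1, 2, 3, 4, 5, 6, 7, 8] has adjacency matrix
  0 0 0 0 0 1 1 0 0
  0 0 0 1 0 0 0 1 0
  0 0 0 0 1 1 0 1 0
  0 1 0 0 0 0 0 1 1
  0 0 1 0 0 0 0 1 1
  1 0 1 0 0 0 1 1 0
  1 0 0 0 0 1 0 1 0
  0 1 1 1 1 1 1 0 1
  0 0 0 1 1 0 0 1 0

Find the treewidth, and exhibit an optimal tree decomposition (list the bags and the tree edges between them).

Treewidth 2.
One such decomposition:
Bags: B1 = {2, 4, 7}  B2 = {2, 5, 7}  B3 = {5, 6, 7}  B4 = {4, 7, 8}  B5 = {0, 5, 6}  B6 = {3, 7, 8}  B7 = {1, 3, 7}
Tree: B1–B2, B2–B3, B1–B4, B3–B5, B4–B6, B6–B7

Every bag has size at most 3, so the width is 3 − 1 = 2 and tw(G) ≤ 2. Conversely, {0, 5, 6} is a clique of size 3, and the vertices of any clique must share a bag in every tree decomposition; so some bag has ≥ 3 vertices and tw(G) ≥ 2. Therefore the treewidth is 2.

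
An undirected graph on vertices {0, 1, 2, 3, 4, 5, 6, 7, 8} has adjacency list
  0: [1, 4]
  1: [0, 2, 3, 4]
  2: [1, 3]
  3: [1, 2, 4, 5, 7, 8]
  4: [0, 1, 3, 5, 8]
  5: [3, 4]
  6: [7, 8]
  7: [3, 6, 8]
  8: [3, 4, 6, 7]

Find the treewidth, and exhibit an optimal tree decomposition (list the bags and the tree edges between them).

Each bag holds 3 vertices, so the decomposition has width 2, which upper-bounds the treewidth. For the lower bound, the 3 vertices {0, 1, 4} are pairwise adjacent, and any tree decomposition puts a clique entirely inside one bag — forcing width ≥ 2. The upper and lower bounds meet at 2, so that is the treewidth.

Treewidth 2.
Bags: B1 = {3, 4, 8}  B2 = {3, 7, 8}  B3 = {3, 4, 5}  B4 = {1, 3, 4}  B5 = {1, 2, 3}  B6 = {0, 1, 4}  B7 = {6, 7, 8}
Tree: B1–B2, B1–B3, B3–B4, B4–B5, B4–B6, B2–B7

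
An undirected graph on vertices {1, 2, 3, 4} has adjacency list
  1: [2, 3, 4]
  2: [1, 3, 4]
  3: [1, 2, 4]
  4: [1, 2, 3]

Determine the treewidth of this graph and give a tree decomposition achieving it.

With just one bag of size 4, the width is 4 − 1 = 3, so tw(G) ≤ 3. Conversely, {1, 2, 3, 4} is a clique of size 4, and the vertices of any clique must share a bag in every tree decomposition; so some bag has ≥ 4 vertices and tw(G) ≥ 3. The upper and lower bounds meet at 3, so that is the treewidth.

Treewidth 3.
One such decomposition:
Bags: B1 = {1, 2, 3, 4}
Tree: (single bag)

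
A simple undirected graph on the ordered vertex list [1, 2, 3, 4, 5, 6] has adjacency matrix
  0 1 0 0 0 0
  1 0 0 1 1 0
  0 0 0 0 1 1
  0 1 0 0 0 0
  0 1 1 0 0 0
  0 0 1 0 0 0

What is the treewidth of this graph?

A width-1 tree decomposition is:
Bags: B1 = {1, 2}  B2 = {2, 5}  B3 = {3, 5}  B4 = {2, 4}  B5 = {3, 6}
Tree: B1–B2, B2–B3, B2–B4, B3–B5
The largest bag has 2 vertices, giving width 1; this decomposition certifies tw(G) ≤ 1. Any graph with an edge has treewidth ≥ 1, and G has the edge 1–2. Hence tw(G) = 1 exactly.

1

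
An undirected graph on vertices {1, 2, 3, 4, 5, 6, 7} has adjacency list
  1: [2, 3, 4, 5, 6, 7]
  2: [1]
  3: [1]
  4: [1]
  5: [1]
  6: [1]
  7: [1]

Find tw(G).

A width-1 tree decomposition is:
Bags: B1 = {1, 2}  B2 = {1, 6}  B3 = {1, 3}  B4 = {1, 7}  B5 = {1, 5}  B6 = {1, 4}
Tree: B1–B2, B1–B3, B1–B4, B1–B5, B2–B6
Every bag has size at most 2, so the width is 2 − 1 = 1 and tw(G) ≤ 1. G has an edge, so its treewidth is at least 1. Hence tw(G) = 1 exactly.

1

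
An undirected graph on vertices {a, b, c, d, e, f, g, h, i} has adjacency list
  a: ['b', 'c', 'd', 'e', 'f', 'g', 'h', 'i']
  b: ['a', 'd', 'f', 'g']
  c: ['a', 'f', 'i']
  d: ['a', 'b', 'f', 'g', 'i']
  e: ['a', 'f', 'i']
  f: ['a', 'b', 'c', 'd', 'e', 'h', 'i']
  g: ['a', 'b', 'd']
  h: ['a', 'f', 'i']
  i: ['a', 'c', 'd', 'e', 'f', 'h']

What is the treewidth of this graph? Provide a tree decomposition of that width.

Treewidth 3.
Bags: B1 = {a, d, f, i}  B2 = {a, c, f, i}  B3 = {a, f, h, i}  B4 = {a, b, d, f}  B5 = {a, b, d, g}  B6 = {a, e, f, i}
Tree: B1–B2, B1–B3, B1–B4, B4–B5, B1–B6

Each bag holds 4 vertices, so the decomposition has width 3, which upper-bounds the treewidth. Conversely, {a, b, d, g} is a clique of size 4, and the vertices of any clique must share a bag in every tree decomposition; so some bag has ≥ 4 vertices and tw(G) ≥ 3. The upper and lower bounds meet at 3, so that is the treewidth.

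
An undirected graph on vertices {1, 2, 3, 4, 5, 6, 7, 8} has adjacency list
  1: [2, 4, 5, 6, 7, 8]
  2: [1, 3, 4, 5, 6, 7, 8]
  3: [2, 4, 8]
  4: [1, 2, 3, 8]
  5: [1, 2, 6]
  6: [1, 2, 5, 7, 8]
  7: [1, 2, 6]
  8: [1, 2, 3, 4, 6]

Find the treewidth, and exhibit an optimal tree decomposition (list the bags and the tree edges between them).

Every bag has size at most 4, so the width is 4 − 1 = 3 and tw(G) ≤ 3. For the lower bound, the 4 vertices {1, 2, 4, 8} are pairwise adjacent, and any tree decomposition puts a clique entirely inside one bag — forcing width ≥ 3. Hence tw(G) = 3 exactly.

Treewidth 3.
One such decomposition:
Bags: B1 = {1, 2, 4, 8}  B2 = {2, 3, 4, 8}  B3 = {1, 2, 6, 8}  B4 = {1, 2, 6, 7}  B5 = {1, 2, 5, 6}
Tree: B1–B2, B1–B3, B3–B4, B3–B5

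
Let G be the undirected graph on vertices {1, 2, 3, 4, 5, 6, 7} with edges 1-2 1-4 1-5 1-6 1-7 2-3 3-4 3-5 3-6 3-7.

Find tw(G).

2

A width-2 tree decomposition is:
Bags: B1 = {1, 3, 7}  B2 = {1, 2, 3}  B3 = {1, 3, 5}  B4 = {1, 3, 6}  B5 = {1, 3, 4}
Tree: B1–B2, B2–B3, B3–B4, B4–B5
Each bag holds 3 vertices, so the decomposition has width 2, which upper-bounds the treewidth. For the lower bound, G contains the cycle 1–7–3–2–1, so G is not a forest; only forests have treewidth ≤ 1, hence tw(G) ≥ 2. Combining the bounds, tw(G) = 2.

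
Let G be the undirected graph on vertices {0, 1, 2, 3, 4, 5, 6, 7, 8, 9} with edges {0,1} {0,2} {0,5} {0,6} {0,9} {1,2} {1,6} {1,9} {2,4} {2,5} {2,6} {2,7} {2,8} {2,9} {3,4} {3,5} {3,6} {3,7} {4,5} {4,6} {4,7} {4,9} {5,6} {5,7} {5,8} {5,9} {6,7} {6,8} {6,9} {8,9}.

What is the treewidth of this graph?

A width-4 tree decomposition is:
Bags: B1 = {0, 2, 5, 6, 9}  B2 = {0, 1, 2, 6, 9}  B3 = {2, 4, 5, 6, 9}  B4 = {2, 4, 5, 6, 7}  B5 = {3, 4, 5, 6, 7}  B6 = {2, 5, 6, 8, 9}
Tree: B1–B2, B1–B3, B3–B4, B4–B5, B3–B6
The largest bag has 5 vertices, giving width 4; this decomposition certifies tw(G) ≤ 4. On the other hand G contains the 5-clique {0, 1, 2, 6, 9}. A clique must lie in a single bag of any decomposition, so no decomposition can have width below 4. Combining the bounds, tw(G) = 4.

4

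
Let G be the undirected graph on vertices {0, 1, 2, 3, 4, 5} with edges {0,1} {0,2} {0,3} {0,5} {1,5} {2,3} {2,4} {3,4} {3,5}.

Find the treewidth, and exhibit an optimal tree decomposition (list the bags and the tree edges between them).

Treewidth 2.
One such decomposition:
Bags: B1 = {0, 3, 5}  B2 = {0, 2, 3}  B3 = {2, 3, 4}  B4 = {0, 1, 5}
Tree: B1–B2, B2–B3, B1–B4

Each bag holds 3 vertices, so the decomposition has width 2, which upper-bounds the treewidth. On the other hand G contains the 3-clique {0, 1, 5}. A clique must lie in a single bag of any decomposition, so no decomposition can have width below 2. Hence tw(G) = 2 exactly.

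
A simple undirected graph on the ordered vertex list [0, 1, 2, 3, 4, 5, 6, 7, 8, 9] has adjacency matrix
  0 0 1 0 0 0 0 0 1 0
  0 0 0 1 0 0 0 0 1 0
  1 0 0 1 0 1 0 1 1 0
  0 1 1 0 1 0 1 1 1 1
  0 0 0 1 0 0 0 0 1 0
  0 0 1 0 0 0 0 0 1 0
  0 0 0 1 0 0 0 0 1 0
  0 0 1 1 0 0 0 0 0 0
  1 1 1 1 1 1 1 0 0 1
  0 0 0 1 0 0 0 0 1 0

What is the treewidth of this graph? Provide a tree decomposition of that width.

Every bag has size at most 3, so the width is 3 − 1 = 2 and tw(G) ≤ 2. Conversely, {0, 2, 8} is a clique of size 3, and the vertices of any clique must share a bag in every tree decomposition; so some bag has ≥ 3 vertices and tw(G) ≥ 2. The upper and lower bounds meet at 2, so that is the treewidth.

Treewidth 2.
Bags: B1 = {3, 8, 9}  B2 = {2, 3, 8}  B3 = {0, 2, 8}  B4 = {2, 3, 7}  B5 = {2, 5, 8}  B6 = {1, 3, 8}  B7 = {3, 4, 8}  B8 = {3, 6, 8}
Tree: B1–B2, B2–B3, B2–B4, B3–B5, B1–B6, B2–B7, B1–B8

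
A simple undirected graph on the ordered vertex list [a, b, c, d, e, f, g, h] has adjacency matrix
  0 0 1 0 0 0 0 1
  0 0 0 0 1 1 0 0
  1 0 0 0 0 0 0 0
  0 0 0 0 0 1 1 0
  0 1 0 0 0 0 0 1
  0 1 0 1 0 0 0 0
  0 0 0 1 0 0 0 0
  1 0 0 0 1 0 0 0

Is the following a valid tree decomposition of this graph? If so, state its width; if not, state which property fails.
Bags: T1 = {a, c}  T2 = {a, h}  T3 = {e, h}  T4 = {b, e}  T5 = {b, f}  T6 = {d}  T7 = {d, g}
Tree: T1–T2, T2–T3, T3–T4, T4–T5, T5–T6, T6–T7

No — edge (f,d) lies in no bag.

A tree decomposition must satisfy three properties: every vertex lies in some bag; for every edge, both endpoints lie together in some bag; and for every vertex, the bags containing it form a connected subtree. Here edge (f,d) lies in no bag, so the decomposition is invalid.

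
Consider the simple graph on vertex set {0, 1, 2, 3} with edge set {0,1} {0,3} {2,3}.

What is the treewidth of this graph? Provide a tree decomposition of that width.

The largest bag has 2 vertices, giving width 1; this decomposition certifies tw(G) ≤ 1. G has an edge, so its treewidth is at least 1. The upper and lower bounds meet at 1, so that is the treewidth.

Treewidth 1.
One optimal decomposition is:
Bags: B1 = {2, 3}  B2 = {0, 3}  B3 = {0, 1}
Tree: B1–B2, B2–B3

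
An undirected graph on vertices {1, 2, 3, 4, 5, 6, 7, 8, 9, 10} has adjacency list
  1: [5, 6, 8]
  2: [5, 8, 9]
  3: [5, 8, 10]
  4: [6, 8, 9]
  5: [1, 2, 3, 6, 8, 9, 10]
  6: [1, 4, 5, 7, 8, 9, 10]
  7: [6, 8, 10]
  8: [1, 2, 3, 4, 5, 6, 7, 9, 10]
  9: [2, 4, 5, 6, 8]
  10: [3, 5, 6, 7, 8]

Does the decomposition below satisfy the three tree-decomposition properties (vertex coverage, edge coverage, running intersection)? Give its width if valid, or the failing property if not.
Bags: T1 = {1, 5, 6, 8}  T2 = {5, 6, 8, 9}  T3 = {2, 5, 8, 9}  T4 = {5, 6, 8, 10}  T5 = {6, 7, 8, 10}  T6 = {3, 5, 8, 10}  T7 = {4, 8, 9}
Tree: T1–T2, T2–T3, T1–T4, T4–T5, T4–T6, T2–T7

No — edge (6,4) lies in no bag.

A tree decomposition must satisfy three properties: every vertex lies in some bag; for every edge, both endpoints lie together in some bag; and for every vertex, the bags containing it form a connected subtree. Here edge (6,4) lies in no bag, so the decomposition is invalid.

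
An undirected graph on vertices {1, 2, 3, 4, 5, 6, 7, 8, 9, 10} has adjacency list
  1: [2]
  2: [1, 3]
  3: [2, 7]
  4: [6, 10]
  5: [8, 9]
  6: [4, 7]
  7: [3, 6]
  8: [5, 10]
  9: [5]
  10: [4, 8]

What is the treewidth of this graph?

A width-1 tree decomposition is:
Bags: B1 = {1, 2}  B2 = {2, 3}  B3 = {3, 7}  B4 = {6, 7}  B5 = {4, 6}  B6 = {4, 10}  B7 = {8, 10}  B8 = {5, 8}  B9 = {5, 9}
Tree: B1–B2, B2–B3, B3–B4, B4–B5, B5–B6, B6–B7, B7–B8, B8–B9
Every bag has size at most 2, so the width is 2 − 1 = 1 and tw(G) ≤ 1. Since G has at least one edge (e.g. 1–2), it is not an edgeless graph, so tw(G) ≥ 1. The upper and lower bounds meet at 1, so that is the treewidth.

1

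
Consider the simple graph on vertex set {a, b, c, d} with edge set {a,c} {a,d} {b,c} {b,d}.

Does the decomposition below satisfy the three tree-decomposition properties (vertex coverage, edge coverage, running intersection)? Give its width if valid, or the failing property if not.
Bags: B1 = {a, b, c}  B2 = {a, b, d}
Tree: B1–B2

Yes; width 2.

Every vertex of G appears in some bag (union = {a, b, c, d}); every edge is covered by a bag; and for each vertex v the set of bags containing v is connected in the bag tree. The decomposition is therefore valid. The largest bag has 3 vertices, so the width is 2.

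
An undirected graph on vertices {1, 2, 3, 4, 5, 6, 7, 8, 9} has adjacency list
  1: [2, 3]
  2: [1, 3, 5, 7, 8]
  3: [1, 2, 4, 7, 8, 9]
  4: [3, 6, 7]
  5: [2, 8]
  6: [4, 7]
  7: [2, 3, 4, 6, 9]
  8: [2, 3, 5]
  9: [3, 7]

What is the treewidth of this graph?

2

A width-2 tree decomposition is:
Bags: B1 = {2, 3, 7}  B2 = {3, 7, 9}  B3 = {1, 2, 3}  B4 = {3, 4, 7}  B5 = {2, 3, 8}  B6 = {2, 5, 8}  B7 = {4, 6, 7}
Tree: B1–B2, B1–B3, B2–B4, B1–B5, B5–B6, B4–B7
Each bag holds 3 vertices, so the decomposition has width 2, which upper-bounds the treewidth. Conversely, {3, 7, 9} is a clique of size 3, and the vertices of any clique must share a bag in every tree decomposition; so some bag has ≥ 3 vertices and tw(G) ≥ 2. The upper and lower bounds meet at 2, so that is the treewidth.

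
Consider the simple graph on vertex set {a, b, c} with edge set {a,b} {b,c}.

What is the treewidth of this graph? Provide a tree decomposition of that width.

Every bag has size at most 2, so the width is 2 − 1 = 1 and tw(G) ≤ 1. Since G has at least one edge (e.g. c–b), it is not an edgeless graph, so tw(G) ≥ 1. Combining the bounds, tw(G) = 1.

Treewidth 1.
One optimal decomposition is:
Bags: B1 = {b, c}  B2 = {a, b}
Tree: B1–B2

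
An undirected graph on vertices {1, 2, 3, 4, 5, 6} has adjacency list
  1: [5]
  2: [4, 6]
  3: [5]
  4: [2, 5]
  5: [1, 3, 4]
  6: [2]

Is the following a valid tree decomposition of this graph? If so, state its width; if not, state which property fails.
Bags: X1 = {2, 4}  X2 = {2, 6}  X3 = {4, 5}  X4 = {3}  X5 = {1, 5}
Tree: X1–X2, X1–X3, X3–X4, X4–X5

No — edge (5,3) lies in no bag.

A tree decomposition must satisfy three properties: every vertex lies in some bag; for every edge, both endpoints lie together in some bag; and for every vertex, the bags containing it form a connected subtree. Here edge (5,3) lies in no bag, so the decomposition is invalid.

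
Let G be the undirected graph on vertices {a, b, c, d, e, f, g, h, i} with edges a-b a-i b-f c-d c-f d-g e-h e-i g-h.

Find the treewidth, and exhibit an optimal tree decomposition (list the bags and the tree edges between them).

Treewidth 2.
One such decomposition:
Bags: B1 = {a, b, f}  B2 = {a, f, i}  B3 = {e, f, i}  B4 = {e, f, h}  B5 = {f, g, h}  B6 = {d, f, g}  B7 = {c, d, f}
Tree: B1–B2, B2–B3, B3–B4, B4–B5, B5–B6, B6–B7

Each bag holds 3 vertices, so the decomposition has width 2, which upper-bounds the treewidth. The edges f–b–a–i–e–h–g–d–c–f form a cycle, so G is not a tree and its treewidth is at least 2. Therefore the treewidth is 2.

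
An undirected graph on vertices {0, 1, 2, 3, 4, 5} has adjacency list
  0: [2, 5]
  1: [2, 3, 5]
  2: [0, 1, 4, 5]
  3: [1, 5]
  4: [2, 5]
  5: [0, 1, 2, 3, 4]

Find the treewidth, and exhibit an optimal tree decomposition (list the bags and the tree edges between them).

Treewidth 2.
Bags: B1 = {0, 2, 5}  B2 = {1, 2, 5}  B3 = {1, 3, 5}  B4 = {2, 4, 5}
Tree: B1–B2, B2–B3, B1–B4

Every bag has size at most 3, so the width is 3 − 1 = 2 and tw(G) ≤ 2. On the other hand G contains the 3-clique {0, 2, 5}. A clique must lie in a single bag of any decomposition, so no decomposition can have width below 2. The upper and lower bounds meet at 2, so that is the treewidth.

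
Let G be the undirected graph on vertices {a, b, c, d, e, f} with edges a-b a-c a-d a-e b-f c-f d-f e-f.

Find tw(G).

2

A width-2 tree decomposition is:
Bags: B1 = {a, d, f}  B2 = {a, c, f}  B3 = {a, b, f}  B4 = {a, e, f}
Tree: B1–B2, B2–B3, B3–B4
The largest bag has 3 vertices, giving width 2; this decomposition certifies tw(G) ≤ 2. For the lower bound, G contains the cycle f–d–a–c–f, so G is not a forest; only forests have treewidth ≤ 1, hence tw(G) ≥ 2. Therefore the treewidth is 2.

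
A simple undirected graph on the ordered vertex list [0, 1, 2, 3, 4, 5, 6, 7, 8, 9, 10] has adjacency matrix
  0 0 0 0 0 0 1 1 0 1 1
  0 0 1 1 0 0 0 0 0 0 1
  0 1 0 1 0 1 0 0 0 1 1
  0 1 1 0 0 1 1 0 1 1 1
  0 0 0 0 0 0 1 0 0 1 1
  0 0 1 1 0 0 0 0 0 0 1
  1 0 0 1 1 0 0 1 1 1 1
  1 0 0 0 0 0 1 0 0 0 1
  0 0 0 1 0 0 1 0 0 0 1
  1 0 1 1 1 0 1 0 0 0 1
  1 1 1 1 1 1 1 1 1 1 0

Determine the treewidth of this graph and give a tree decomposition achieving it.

Treewidth 3.
One such decomposition:
Bags: B1 = {0, 6, 9, 10}  B2 = {3, 6, 9, 10}  B3 = {3, 6, 8, 10}  B4 = {2, 3, 9, 10}  B5 = {2, 3, 5, 10}  B6 = {4, 6, 9, 10}  B7 = {0, 6, 7, 10}  B8 = {1, 2, 3, 10}
Tree: B1–B2, B2–B3, B2–B4, B4–B5, B1–B6, B1–B7, B5–B8

The largest bag has 4 vertices, giving width 3; this decomposition certifies tw(G) ≤ 3. On the other hand G contains the 4-clique {0, 6, 9, 10}. A clique must lie in a single bag of any decomposition, so no decomposition can have width below 3. The upper and lower bounds meet at 3, so that is the treewidth.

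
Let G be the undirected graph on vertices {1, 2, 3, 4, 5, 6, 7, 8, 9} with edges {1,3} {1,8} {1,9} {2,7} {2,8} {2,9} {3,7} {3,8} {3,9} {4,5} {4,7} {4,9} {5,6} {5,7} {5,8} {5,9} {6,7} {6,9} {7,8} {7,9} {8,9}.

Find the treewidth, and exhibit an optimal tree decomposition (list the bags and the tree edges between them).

The largest bag has 4 vertices, giving width 3; this decomposition certifies tw(G) ≤ 3. For the lower bound, the 4 vertices {1, 3, 8, 9} are pairwise adjacent, and any tree decomposition puts a clique entirely inside one bag — forcing width ≥ 3. Hence tw(G) = 3 exactly.

Treewidth 3.
One such decomposition:
Bags: B1 = {2, 7, 8, 9}  B2 = {3, 7, 8, 9}  B3 = {5, 7, 8, 9}  B4 = {5, 6, 7, 9}  B5 = {1, 3, 8, 9}  B6 = {4, 5, 7, 9}
Tree: B1–B2, B1–B3, B3–B4, B2–B5, B4–B6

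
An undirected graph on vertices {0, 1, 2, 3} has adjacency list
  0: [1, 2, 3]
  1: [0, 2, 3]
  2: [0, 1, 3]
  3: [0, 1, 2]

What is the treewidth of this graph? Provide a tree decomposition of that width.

A single bag containing all 4 vertices is trivially a valid decomposition of width 3. Conversely, {0, 1, 2, 3} is a clique of size 4, and the vertices of any clique must share a bag in every tree decomposition; so some bag has ≥ 4 vertices and tw(G) ≥ 3. Therefore the treewidth is 3.

Treewidth 3.
Bags: B1 = {0, 1, 2, 3}
Tree: (single bag)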